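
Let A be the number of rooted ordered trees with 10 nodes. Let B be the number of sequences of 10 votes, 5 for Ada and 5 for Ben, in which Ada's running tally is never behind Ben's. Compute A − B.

4820

Rooted ordered (plane) trees on m nodes have m−1 edges and are counted by C_{m−1}; m = 10 gives C_9. So A = C_9 = 4862.
Reading a vote for the leader as '(' and for the other as ')' turns such a sequence into a balanced string of 5 pairs, so the count is C_5. So B = C_5 = 42.
A − B = 4862 − 42 = 4820.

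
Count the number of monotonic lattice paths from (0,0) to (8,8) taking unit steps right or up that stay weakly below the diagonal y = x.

Sub-diagonal monotone paths from (0,0) to (8,8) biject with Dyck paths of semilength 8, giving C_8.
C_8 = C(16,8)/9 = 12870/9 = 1430.

1430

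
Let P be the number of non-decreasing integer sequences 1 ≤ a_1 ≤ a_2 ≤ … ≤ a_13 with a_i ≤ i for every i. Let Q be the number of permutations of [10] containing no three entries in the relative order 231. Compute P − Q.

Weakly increasing sequences with a_i ≤ i biject with Dyck paths of semilength 13, so there are C_13. So P = C_13 = 742900.
Permutations of [n] avoiding any single length-3 pattern are counted by C_n; here n = 10. So Q = C_10 = 16796.
P − Q = 742900 − 16796 = 726104.

726104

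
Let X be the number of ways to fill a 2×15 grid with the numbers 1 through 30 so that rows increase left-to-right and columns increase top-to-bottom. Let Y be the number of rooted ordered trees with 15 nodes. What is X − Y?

Standard Young tableaux of shape 2×n are counted by C_n; here n = 15. So X = C_15 = 9694845.
A rooted plane tree on 15 nodes has 14 edges, and such trees are counted by C_14. So Y = C_14 = 2674440.
X − Y = 9694845 − 2674440 = 7020405.

7020405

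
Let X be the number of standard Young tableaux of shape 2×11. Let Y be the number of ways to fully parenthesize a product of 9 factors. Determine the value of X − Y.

57356

Standard Young tableaux of shape 2×n are counted by C_n; here n = 11. So X = C_11 = 58786.
Ways to associate a product of 9 factors correspond to binary trees on 9 leaves, so the count is C_8. So Y = C_8 = 1430.
X − Y = 58786 − 1430 = 57356.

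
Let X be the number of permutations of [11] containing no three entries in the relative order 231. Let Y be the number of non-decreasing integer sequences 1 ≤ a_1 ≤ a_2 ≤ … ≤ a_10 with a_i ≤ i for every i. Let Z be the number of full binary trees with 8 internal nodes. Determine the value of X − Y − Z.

Permutations of [n] avoiding any single length-3 pattern are counted by C_n; here n = 11. So X = C_11 = 58786.
Weakly increasing sequences with a_i ≤ i biject with Dyck paths of semilength 10, so there are C_10. So Y = C_10 = 16796.
The number of full binary trees on 8 internal nodes is the Catalan number C_8. So Z = C_8 = 1430.
X − Y − Z = 58786 − 16796 − 1430 = 40560.

40560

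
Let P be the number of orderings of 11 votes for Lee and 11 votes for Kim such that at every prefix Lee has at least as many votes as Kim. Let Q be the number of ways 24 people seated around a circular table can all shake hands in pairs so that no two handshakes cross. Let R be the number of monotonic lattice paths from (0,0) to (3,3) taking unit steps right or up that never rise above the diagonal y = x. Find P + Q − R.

Ballot sequences with n votes each where one side never trails are Dyck words, counted by C_n; here n = 11. So P = C_11 = 58786.
Non-crossing handshake pairings of 2n people are counted by C_n; 24 people gives n = 12. So Q = C_12 = 208012.
Sub-diagonal monotone paths from (0,0) to (3,3) biject with Dyck paths of semilength 3, giving C_3. So R = C_3 = 5.
P + Q − R = 58786 + 208012 − 5 = 266793.

266793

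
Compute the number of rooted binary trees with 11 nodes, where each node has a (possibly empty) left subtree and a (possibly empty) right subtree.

There are C_n binary search tree shapes on n keys; with n = 11 that is C_11.
C_11 = C(22,11)/12 = 705432/12 = 58786.

58786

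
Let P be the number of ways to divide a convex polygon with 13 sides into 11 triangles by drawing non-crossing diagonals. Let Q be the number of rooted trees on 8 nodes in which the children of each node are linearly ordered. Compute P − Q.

A convex 13-gon is triangulated into 11 triangles, and the number of such triangulations is the Catalan number C_{13−2} = C_11. So P = C_11 = 58786.
A rooted plane tree on 8 nodes has 7 edges, and such trees are counted by C_7. So Q = C_7 = 429.
P − Q = 58786 − 429 = 58357.

58357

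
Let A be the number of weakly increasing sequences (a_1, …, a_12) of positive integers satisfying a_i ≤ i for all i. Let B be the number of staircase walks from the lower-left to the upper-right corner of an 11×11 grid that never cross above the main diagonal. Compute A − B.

Weakly increasing sequences with a_i ≤ i biject with Dyck paths of semilength 12, so there are C_12. So A = C_12 = 208012.
Monotone paths in an n×n grid that stay weakly below the diagonal are counted by C_n; here n = 11. So B = C_11 = 58786.
A − B = 208012 − 58786 = 149226.

149226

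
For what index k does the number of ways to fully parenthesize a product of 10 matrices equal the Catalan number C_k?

Parenthesizations of m factors correspond to full binary trees with m leaves, counted by C_{m−1}; m = 10 gives C_9.

9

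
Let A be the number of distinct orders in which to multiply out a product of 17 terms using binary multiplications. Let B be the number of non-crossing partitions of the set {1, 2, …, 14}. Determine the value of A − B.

32683230

Ways to associate a product of 17 factors correspond to binary trees on 17 leaves, so the count is C_16. So A = C_16 = 35357670.
The non-crossing partitions of [14] form a lattice of size C_14. So B = C_14 = 2674440.
A − B = 35357670 − 2674440 = 32683230.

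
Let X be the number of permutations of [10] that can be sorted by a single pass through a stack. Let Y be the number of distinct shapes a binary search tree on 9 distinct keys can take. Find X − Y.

11934

Stack-sortable permutations are exactly the 231-avoiding ones, counted by C_n; here n = 10. So X = C_10 = 16796.
Binary trees (left/right distinguished) on n nodes are counted by C_n; here n = 9. So Y = C_9 = 4862.
X − Y = 16796 − 4862 = 11934.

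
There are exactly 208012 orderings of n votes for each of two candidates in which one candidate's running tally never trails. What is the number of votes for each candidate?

Such ballot sequences with n votes each are counted by C_n. The Catalan number equal to 208012 is C_12.

12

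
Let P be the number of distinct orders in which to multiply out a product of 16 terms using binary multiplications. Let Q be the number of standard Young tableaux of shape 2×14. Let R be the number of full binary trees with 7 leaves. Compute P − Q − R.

7020273

Ways to associate a product of 16 factors correspond to binary trees on 16 leaves, so the count is C_15. So P = C_15 = 9694845.
Standard Young tableaux of shape 2×n are counted by C_n; here n = 14. So Q = C_14 = 2674440.
Full binary trees with 7 leaves have 7−1 = 6 internal nodes, so there are C_6 of them. So R = C_6 = 132.
P − Q − R = 9694845 − 2674440 − 132 = 7020273.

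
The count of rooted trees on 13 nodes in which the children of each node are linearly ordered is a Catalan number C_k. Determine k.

12

Rooted ordered (plane) trees on m nodes have m−1 edges and are counted by C_{m−1}; m = 13 gives C_12.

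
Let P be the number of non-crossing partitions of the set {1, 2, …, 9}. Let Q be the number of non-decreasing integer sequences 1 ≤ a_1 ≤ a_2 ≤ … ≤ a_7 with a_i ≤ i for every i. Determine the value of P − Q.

The non-crossing partitions of [9] form a lattice of size C_9. So P = C_9 = 4862.
Weakly increasing sequences with a_i ≤ i biject with Dyck paths of semilength 7, so there are C_7. So Q = C_7 = 429.
P − Q = 4862 − 429 = 4433.

4433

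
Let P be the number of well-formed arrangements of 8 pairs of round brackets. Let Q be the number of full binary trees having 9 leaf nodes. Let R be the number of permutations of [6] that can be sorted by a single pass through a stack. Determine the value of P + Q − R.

Balanced strings of n pairs of brackets are counted by C_n; here n = 8. So P = C_8 = 1430.
A full binary tree with L leaves has L−1 internal nodes and is counted by C_{L−1}; L = 9 gives C_8. So Q = C_8 = 1430.
By Knuth's characterisation, the stack-sortable permutations of length 6 are the 231-avoiders, numbering C_6. So R = C_6 = 132.
P + Q − R = 1430 + 1430 − 132 = 2728.

2728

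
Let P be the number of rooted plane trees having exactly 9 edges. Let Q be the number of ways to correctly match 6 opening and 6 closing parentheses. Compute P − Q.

A rooted plane tree with 9 edges has 10 nodes, and the count is C_9. So P = C_9 = 4862.
With 6 pairs the number of balanced bracket strings is the Catalan number C_6. So Q = C_6 = 132.
P − Q = 4862 − 132 = 4730.

4730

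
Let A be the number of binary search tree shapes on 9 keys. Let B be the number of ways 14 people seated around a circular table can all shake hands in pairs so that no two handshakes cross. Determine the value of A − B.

4433

Rooted binary trees with 9 nodes (each child slot possibly empty) number C_9. So A = C_9 = 4862.
With 14 = 2·7 people, non-crossing handshake pairings are non-crossing perfect matchings on a circle, counted by C_7. So B = C_7 = 429.
A − B = 4862 − 429 = 4433.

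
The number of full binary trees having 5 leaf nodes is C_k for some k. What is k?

A full binary tree with L leaves has L−1 internal nodes and is counted by C_{L−1}; L = 5 gives C_4.

4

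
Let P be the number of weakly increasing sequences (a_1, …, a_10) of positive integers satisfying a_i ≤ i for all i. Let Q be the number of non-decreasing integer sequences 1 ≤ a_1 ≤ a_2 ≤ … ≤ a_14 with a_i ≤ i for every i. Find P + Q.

2691236

Such sub-staircase sequences of length n are counted by C_n; here n = 10. So P = C_10 = 16796.
Weakly increasing sequences with a_i ≤ i biject with Dyck paths of semilength 14, so there are C_14. So Q = C_14 = 2674440.
P + Q = 16796 + 2674440 = 2691236.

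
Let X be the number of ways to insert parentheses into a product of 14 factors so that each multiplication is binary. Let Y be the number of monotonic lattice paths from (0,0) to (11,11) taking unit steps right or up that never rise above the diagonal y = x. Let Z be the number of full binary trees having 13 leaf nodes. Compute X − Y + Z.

Parenthesizations of m factors correspond to full binary trees with m leaves, counted by C_{m−1}; m = 14 gives C_13. So X = C_13 = 742900.
Sub-diagonal monotone paths from (0,0) to (11,11) biject with Dyck paths of semilength 11, giving C_11. So Y = C_11 = 58786.
A full binary tree with L leaves has L−1 internal nodes and is counted by C_{L−1}; L = 13 gives C_12. So Z = C_12 = 208012.
X − Y + Z = 742900 − 58786 + 208012 = 892126.

892126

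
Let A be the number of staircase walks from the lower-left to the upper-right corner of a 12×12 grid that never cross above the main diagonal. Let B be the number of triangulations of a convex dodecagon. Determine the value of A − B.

191216

Monotone paths in an n×n grid that stay weakly below the diagonal are counted by C_n; here n = 12. So A = C_12 = 208012.
Triangulations of a convex m-gon are counted by C_{m−2}; with m = 12 this is C_10. So B = C_10 = 16796.
A − B = 208012 − 16796 = 191216.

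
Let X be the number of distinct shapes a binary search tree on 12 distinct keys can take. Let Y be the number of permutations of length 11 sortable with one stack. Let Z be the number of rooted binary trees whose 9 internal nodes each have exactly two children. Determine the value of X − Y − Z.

Binary trees (left/right distinguished) on n nodes are counted by C_n; here n = 12. So X = C_12 = 208012.
Stack-sortable permutations are exactly the 231-avoiding ones, counted by C_n; here n = 11. So Y = C_11 = 58786.
Full binary trees with n internal nodes are counted by C_n; here n = 9. So Z = C_9 = 4862.
X − Y − Z = 208012 − 58786 − 4862 = 144364.

144364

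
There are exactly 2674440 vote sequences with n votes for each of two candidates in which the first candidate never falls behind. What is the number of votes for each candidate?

14

Such ballot sequences with n votes each are counted by C_n. Since C_14 = 2674440, the index is 14.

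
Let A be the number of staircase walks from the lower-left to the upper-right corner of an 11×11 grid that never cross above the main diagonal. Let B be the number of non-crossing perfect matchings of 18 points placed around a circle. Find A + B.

63648

Sub-diagonal monotone paths from (0,0) to (11,11) biject with Dyck paths of semilength 11, giving C_11. So A = C_11 = 58786.
Pairing 18 circle points by 9 non-crossing chords gives C_9 matchings. So B = C_9 = 4862.
A + B = 58786 + 4862 = 63648.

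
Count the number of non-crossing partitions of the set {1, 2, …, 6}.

132

Non-crossing partitions of an n-element set are counted by C_n; here n = 6.
C_6 = C(12,6)/7 = 924/7 = 132.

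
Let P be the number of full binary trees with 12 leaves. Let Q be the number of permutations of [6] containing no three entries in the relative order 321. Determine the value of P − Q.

58654

Full binary trees with 12 leaves have 12−1 = 11 internal nodes, so there are C_11 of them. So P = C_11 = 58786.
For any fixed pattern of length 3, the pattern-avoiding permutations of [6] number C_6. So Q = C_6 = 132.
P − Q = 58786 − 132 = 58654.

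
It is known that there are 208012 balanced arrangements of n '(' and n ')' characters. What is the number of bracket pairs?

12

Balanced strings of n bracket-pairs are counted by C_n, and C_12 = 208012.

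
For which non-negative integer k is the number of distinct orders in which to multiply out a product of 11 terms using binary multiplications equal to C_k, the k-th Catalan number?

10

Bracketing 11 factors into binary products is counted by C_{11−1} = C_10.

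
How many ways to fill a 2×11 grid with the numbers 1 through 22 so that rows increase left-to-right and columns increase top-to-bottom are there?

58786

By the hook-length formula (or a Dyck-path bijection), SYT of shape 2×11 number C_11.
C_11 = C_10 · 2(2·10+1)/(10+2) = 16796 · 42/12 = 58786.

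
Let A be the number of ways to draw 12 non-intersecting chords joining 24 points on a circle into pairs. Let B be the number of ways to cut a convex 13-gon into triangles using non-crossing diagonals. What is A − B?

149226

Pairing 24 circle points by 12 non-crossing chords gives C_12 matchings. So A = C_12 = 208012.
Triangulations of a convex m-gon are counted by C_{m−2}; with m = 13 this is C_11. So B = C_11 = 58786.
A − B = 208012 − 58786 = 149226.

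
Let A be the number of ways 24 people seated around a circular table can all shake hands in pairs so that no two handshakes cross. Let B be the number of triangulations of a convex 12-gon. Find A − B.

With 24 = 2·12 people, non-crossing handshake pairings are non-crossing perfect matchings on a circle, counted by C_12. So A = C_12 = 208012.
Triangulations of a convex m-gon are counted by C_{m−2}; with m = 12 this is C_10. So B = C_10 = 16796.
A − B = 208012 − 16796 = 191216.

191216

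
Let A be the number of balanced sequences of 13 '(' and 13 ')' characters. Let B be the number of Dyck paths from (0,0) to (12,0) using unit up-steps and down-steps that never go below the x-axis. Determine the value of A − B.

742768

With 13 pairs the number of balanced bracket strings is the Catalan number C_13. So A = C_13 = 742900.
Paths of 6 up- and 6 down-steps that never dip below the axis are Dyck paths; their count is C_6. So B = C_6 = 132.
A − B = 742900 − 132 = 742768.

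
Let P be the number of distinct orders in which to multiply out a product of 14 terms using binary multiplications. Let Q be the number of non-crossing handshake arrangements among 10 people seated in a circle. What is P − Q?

742858

Bracketing 14 factors into binary products is counted by C_{14−1} = C_13. So P = C_13 = 742900.
Non-crossing handshake pairings of 2n people are counted by C_n; 10 people gives n = 5. So Q = C_5 = 42.
P − Q = 742900 − 42 = 742858.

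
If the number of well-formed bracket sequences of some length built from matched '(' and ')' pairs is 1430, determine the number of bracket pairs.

Balanced strings of n bracket-pairs are counted by C_n, and C_8 = 1430.

8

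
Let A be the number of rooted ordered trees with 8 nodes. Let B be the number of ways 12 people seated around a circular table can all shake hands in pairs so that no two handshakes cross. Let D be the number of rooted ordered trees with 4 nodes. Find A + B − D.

556

A rooted plane tree on 8 nodes has 7 edges, and such trees are counted by C_7. So A = C_7 = 429.
Non-crossing handshake pairings of 2n people are counted by C_n; 12 people gives n = 6. So B = C_6 = 132.
Rooted ordered (plane) trees on m nodes have m−1 edges and are counted by C_{m−1}; m = 4 gives C_3. So D = C_3 = 5.
A + B − D = 429 + 132 − 5 = 556.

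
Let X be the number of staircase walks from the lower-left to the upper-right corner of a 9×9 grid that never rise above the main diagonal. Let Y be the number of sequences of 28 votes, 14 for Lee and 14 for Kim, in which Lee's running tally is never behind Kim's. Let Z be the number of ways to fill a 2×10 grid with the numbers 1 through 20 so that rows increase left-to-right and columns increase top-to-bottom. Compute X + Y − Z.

Sub-diagonal monotone paths from (0,0) to (9,9) biject with Dyck paths of semilength 9, giving C_9. So X = C_9 = 4862.
Reading a vote for the leader as '(' and for the other as ')' turns such a sequence into a balanced string of 14 pairs, so the count is C_14. So Y = C_14 = 2674440.
By the hook-length formula (or a Dyck-path bijection), SYT of shape 2×10 number C_10. So Z = C_10 = 16796.
X + Y − Z = 4862 + 2674440 − 16796 = 2662506.

2662506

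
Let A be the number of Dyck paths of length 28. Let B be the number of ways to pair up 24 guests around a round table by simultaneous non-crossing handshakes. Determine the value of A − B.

2466428

A Dyck path with 14 up-steps and 14 down-steps has semilength 14, so there are C_14 of them. So A = C_14 = 2674440.
Non-crossing handshake pairings of 2n people are counted by C_n; 24 people gives n = 12. So B = C_12 = 208012.
A − B = 2674440 − 208012 = 2466428.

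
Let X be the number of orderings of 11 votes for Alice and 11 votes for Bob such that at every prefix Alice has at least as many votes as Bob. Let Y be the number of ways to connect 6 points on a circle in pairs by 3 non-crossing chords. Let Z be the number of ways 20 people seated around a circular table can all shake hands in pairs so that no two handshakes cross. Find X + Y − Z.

41995

Reading a vote for the leader as '(' and for the other as ')' turns such a sequence into a balanced string of 11 pairs, so the count is C_11. So X = C_11 = 58786.
Pairing 6 circle points by 3 non-crossing chords gives C_3 matchings. So Y = C_3 = 5.
Non-crossing handshake pairings of 2n people are counted by C_n; 20 people gives n = 10. So Z = C_10 = 16796.
X + Y − Z = 58786 + 5 − 16796 = 41995.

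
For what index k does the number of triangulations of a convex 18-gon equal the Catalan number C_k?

A convex 18-gon is triangulated into 16 triangles, and the number of such triangulations is the Catalan number C_{18−2} = C_16.

16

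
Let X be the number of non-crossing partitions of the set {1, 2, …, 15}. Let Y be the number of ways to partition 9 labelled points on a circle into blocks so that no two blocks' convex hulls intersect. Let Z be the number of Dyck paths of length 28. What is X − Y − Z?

The non-crossing partitions of [15] form a lattice of size C_15. So X = C_15 = 9694845.
Non-crossing partitions of an n-element set are counted by C_n; here n = 9. So Y = C_9 = 4862.
Paths of 14 up- and 14 down-steps that never dip below the axis are Dyck paths; their count is C_14. So Z = C_14 = 2674440.
X − Y − Z = 9694845 − 4862 − 2674440 = 7015543.

7015543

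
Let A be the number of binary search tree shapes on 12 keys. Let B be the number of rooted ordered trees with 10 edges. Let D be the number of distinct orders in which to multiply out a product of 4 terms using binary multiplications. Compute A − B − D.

Rooted binary trees with 12 nodes (each child slot possibly empty) number C_12. So A = C_12 = 208012.
Rooted ordered trees with n edges are counted by C_n; here n = 10. So B = C_10 = 16796.
Ways to associate a product of 4 factors correspond to binary trees on 4 leaves, so the count is C_3. So D = C_3 = 5.
A − B − D = 208012 − 16796 − 5 = 191211.

191211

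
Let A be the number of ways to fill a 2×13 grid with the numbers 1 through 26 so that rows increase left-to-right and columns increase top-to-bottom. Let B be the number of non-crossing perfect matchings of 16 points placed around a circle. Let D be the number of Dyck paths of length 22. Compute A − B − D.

Standard Young tableaux of shape 2×n are counted by C_n; here n = 13. So A = C_13 = 742900.
Pairing 16 circle points by 8 non-crossing chords gives C_8 matchings. So B = C_8 = 1430.
Dyck paths of semilength n (length 2n) are counted by C_n; here n = 11. So D = C_11 = 58786.
A − B − D = 742900 − 1430 − 58786 = 682684.

682684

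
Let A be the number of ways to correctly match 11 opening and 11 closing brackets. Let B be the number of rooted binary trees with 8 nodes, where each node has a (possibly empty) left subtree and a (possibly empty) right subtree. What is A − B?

57356

Balanced strings of n pairs of brackets are counted by C_n; here n = 11. So A = C_11 = 58786.
Binary trees (left/right distinguished) on n nodes are counted by C_n; here n = 8. So B = C_8 = 1430.
A − B = 58786 − 1430 = 57356.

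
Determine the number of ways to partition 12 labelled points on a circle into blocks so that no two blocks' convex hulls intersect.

The non-crossing partitions of [12] form a lattice of size C_12.
C_12 = 208012.

208012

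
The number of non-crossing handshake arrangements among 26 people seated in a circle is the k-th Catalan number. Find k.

With 26 = 2·13 people, non-crossing handshake pairings are non-crossing perfect matchings on a circle, counted by C_13.

13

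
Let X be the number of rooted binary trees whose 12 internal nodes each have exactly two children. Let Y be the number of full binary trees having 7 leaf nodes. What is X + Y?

Full binary trees with n internal nodes are counted by C_n; here n = 12. So X = C_12 = 208012.
A full binary tree with L leaves has L−1 internal nodes and is counted by C_{L−1}; L = 7 gives C_6. So Y = C_6 = 132.
X + Y = 208012 + 132 = 208144.

208144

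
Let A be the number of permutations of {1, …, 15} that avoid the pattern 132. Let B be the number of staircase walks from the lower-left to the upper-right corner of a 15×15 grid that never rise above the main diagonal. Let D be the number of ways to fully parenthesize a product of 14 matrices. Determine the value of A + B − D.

Permutations of [n] avoiding any single length-3 pattern are counted by C_n; here n = 15. So A = C_15 = 9694845.
Sub-diagonal monotone paths from (0,0) to (15,15) biject with Dyck paths of semilength 15, giving C_15. So B = C_15 = 9694845.
Ways to associate a product of 14 factors correspond to binary trees on 14 leaves, so the count is C_13. So D = C_13 = 742900.
A + B − D = 9694845 + 9694845 − 742900 = 18646790.

18646790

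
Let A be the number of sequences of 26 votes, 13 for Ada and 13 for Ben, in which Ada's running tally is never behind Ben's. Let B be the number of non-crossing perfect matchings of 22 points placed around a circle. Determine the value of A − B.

684114

Reading a vote for the leader as '(' and for the other as ')' turns such a sequence into a balanced string of 13 pairs, so the count is C_13. So A = C_13 = 742900.
Non-crossing perfect matchings of 2n points on a circle are counted by C_n; with 22 points, n = 11. So B = C_11 = 58786.
A − B = 742900 − 58786 = 684114.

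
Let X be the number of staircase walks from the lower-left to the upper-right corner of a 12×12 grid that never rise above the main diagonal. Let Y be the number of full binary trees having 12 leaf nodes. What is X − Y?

Monotone paths in an n×n grid that stay weakly below the diagonal are counted by C_n; here n = 12. So X = C_12 = 208012.
Full binary trees with 12 leaves have 12−1 = 11 internal nodes, so there are C_11 of them. So Y = C_11 = 58786.
X − Y = 208012 − 58786 = 149226.

149226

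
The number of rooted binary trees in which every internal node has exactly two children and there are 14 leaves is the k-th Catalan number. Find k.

13

Full binary trees with 14 leaves have 14−1 = 13 internal nodes, so there are C_13 of them.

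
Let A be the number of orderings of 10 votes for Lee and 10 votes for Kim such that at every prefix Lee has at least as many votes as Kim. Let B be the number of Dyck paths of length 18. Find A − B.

Reading a vote for the leader as '(' and for the other as ')' turns such a sequence into a balanced string of 10 pairs, so the count is C_10. So A = C_10 = 16796.
A Dyck path with 9 up-steps and 9 down-steps has semilength 9, so there are C_9 of them. So B = C_9 = 4862.
A − B = 16796 − 4862 = 11934.

11934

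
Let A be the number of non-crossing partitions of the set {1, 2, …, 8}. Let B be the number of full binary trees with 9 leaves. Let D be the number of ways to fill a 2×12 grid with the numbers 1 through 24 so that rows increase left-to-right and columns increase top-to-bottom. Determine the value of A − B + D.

208012

The non-crossing partitions of [8] form a lattice of size C_8. So A = C_8 = 1430.
A full binary tree with L leaves has L−1 internal nodes and is counted by C_{L−1}; L = 9 gives C_8. So B = C_8 = 1430.
By the hook-length formula (or a Dyck-path bijection), SYT of shape 2×12 number C_12. So D = C_12 = 208012.
A − B + D = 1430 − 1430 + 208012 = 208012.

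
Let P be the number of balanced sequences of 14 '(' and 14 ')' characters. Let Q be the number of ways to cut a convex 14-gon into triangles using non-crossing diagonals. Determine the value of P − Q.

2466428

With 14 pairs the number of balanced bracket strings is the Catalan number C_14. So P = C_14 = 2674440.
Triangulations of a convex m-gon are counted by C_{m−2}; with m = 14 this is C_12. So Q = C_12 = 208012.
P − Q = 2674440 − 208012 = 2466428.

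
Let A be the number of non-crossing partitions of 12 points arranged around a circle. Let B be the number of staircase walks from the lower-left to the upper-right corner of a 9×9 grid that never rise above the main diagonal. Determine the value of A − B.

The non-crossing partitions of [12] form a lattice of size C_12. So A = C_12 = 208012.
Sub-diagonal monotone paths from (0,0) to (9,9) biject with Dyck paths of semilength 9, giving C_9. So B = C_9 = 4862.
A − B = 208012 − 4862 = 203150.

203150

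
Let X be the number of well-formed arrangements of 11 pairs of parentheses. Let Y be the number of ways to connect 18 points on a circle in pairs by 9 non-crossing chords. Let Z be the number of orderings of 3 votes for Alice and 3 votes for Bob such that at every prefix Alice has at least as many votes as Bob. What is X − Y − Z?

53919

Balanced strings of n pairs of brackets are counted by C_n; here n = 11. So X = C_11 = 58786.
Pairing 18 circle points by 9 non-crossing chords gives C_9 matchings. So Y = C_9 = 4862.
Reading a vote for the leader as '(' and for the other as ')' turns such a sequence into a balanced string of 3 pairs, so the count is C_3. So Z = C_3 = 5.
X − Y − Z = 58786 − 4862 − 5 = 53919.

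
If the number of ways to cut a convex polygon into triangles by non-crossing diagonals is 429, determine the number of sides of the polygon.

9

Triangulations of a convex m-gon are counted by C_{m−2}; 429 = C_7.
So m − 2 = 7, giving m = 9 sides.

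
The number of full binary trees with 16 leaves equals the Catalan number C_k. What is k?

15

A full binary tree with L leaves has L−1 internal nodes and is counted by C_{L−1}; L = 16 gives C_15.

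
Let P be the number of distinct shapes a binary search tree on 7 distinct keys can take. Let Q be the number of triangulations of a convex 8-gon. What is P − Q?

297

Binary trees (left/right distinguished) on n nodes are counted by C_n; here n = 7. So P = C_7 = 429.
Triangulations of a convex m-gon are counted by C_{m−2}; with m = 8 this is C_6. So Q = C_6 = 132.
P − Q = 429 − 132 = 297.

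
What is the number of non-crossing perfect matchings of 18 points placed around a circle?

4862

Pairing 18 circle points by 9 non-crossing chords gives C_9 matchings.
C_9 = 4862.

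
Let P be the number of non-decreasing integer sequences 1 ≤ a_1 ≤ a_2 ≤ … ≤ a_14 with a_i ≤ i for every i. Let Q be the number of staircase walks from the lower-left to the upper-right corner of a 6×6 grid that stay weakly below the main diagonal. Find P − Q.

Weakly increasing sequences with a_i ≤ i biject with Dyck paths of semilength 14, so there are C_14. So P = C_14 = 2674440.
Sub-diagonal monotone paths from (0,0) to (6,6) biject with Dyck paths of semilength 6, giving C_6. So Q = C_6 = 132.
P − Q = 2674440 − 132 = 2674308.

2674308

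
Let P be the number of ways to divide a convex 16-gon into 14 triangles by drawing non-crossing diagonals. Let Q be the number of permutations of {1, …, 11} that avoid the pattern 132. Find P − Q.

2615654

The number of triangulations of a 16-gon is the Catalan number C_14 (index = sides − 2). So P = C_14 = 2674440.
For any fixed pattern of length 3, the pattern-avoiding permutations of [11] number C_11. So Q = C_11 = 58786.
P − Q = 2674440 − 58786 = 2615654.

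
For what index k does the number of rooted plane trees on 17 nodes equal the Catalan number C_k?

16

Rooted ordered (plane) trees on m nodes have m−1 edges and are counted by C_{m−1}; m = 17 gives C_16.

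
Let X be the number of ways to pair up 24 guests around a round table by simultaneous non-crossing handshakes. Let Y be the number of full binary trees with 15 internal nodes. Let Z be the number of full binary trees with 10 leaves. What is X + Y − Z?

Non-crossing handshake pairings of 2n people are counted by C_n; 24 people gives n = 12. So X = C_12 = 208012.
The number of full binary trees on 15 internal nodes is the Catalan number C_15. So Y = C_15 = 9694845.
Full binary trees with 10 leaves have 10−1 = 9 internal nodes, so there are C_9 of them. So Z = C_9 = 4862.
X + Y − Z = 208012 + 9694845 − 4862 = 9897995.

9897995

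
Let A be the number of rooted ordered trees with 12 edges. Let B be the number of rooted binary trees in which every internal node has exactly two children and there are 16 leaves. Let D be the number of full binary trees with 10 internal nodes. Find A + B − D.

A rooted plane tree with 12 edges has 13 nodes, and the count is C_12. So A = C_12 = 208012.
Full binary trees with 16 leaves have 16−1 = 15 internal nodes, so there are C_15 of them. So B = C_15 = 9694845.
Full binary trees with n internal nodes are counted by C_n; here n = 10. So D = C_10 = 16796.
A + B − D = 208012 + 9694845 − 16796 = 9886061.

9886061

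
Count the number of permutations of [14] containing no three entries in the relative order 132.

2674440

For any fixed pattern of length 3, the pattern-avoiding permutations of [14] number C_14.
C_14 = C(28,14)/15 = 40116600/15 = 2674440.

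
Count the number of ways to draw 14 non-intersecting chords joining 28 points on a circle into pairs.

Non-crossing perfect matchings of 2n points on a circle are counted by C_n; with 28 points, n = 14.
C_14 = 2674440.

2674440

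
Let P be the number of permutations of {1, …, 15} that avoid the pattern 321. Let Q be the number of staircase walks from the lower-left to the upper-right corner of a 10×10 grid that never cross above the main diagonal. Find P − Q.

For any fixed pattern of length 3, the pattern-avoiding permutations of [15] number C_15. So P = C_15 = 9694845.
Monotone paths in an n×n grid that stay weakly below the diagonal are counted by C_n; here n = 10. So Q = C_10 = 16796.
P − Q = 9694845 − 16796 = 9678049.

9678049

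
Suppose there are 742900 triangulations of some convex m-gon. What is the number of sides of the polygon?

15

Triangulations of a convex m-gon are counted by C_{m−2}, and C_13 = 742900.
So m − 2 = 13, giving m = 15 sides.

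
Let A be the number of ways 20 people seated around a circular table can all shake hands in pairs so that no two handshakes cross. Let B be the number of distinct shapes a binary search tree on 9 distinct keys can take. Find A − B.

11934

Non-crossing handshake pairings of 2n people are counted by C_n; 20 people gives n = 10. So A = C_10 = 16796.
Binary trees (left/right distinguished) on n nodes are counted by C_n; here n = 9. So B = C_9 = 4862.
A − B = 16796 − 4862 = 11934.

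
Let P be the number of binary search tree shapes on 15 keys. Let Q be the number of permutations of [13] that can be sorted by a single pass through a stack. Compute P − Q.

8951945

Rooted binary trees with 15 nodes (each child slot possibly empty) number C_15. So P = C_15 = 9694845.
Stack-sortable permutations are exactly the 231-avoiding ones, counted by C_n; here n = 13. So Q = C_13 = 742900.
P − Q = 9694845 − 742900 = 8951945.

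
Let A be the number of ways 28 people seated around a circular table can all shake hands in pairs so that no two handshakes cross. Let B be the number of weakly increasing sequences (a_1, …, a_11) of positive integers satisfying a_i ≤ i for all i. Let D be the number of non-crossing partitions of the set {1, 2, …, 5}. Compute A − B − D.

2615612

Non-crossing handshake pairings of 2n people are counted by C_n; 28 people gives n = 14. So A = C_14 = 2674440.
Such sub-staircase sequences of length n are counted by C_n; here n = 11. So B = C_11 = 58786.
The non-crossing partitions of [5] form a lattice of size C_5. So D = C_5 = 42.
A − B − D = 2674440 − 58786 − 42 = 2615612.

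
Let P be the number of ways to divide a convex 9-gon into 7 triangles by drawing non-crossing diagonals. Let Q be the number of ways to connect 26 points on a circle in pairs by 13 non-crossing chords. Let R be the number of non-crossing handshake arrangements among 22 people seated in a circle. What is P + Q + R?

A convex 9-gon is triangulated into 7 triangles, and the number of such triangulations is the Catalan number C_{9−2} = C_7. So P = C_7 = 429.
Non-crossing perfect matchings of 2n points on a circle are counted by C_n; with 26 points, n = 13. So Q = C_13 = 742900.
With 22 = 2·11 people, non-crossing handshake pairings are non-crossing perfect matchings on a circle, counted by C_11. So R = C_11 = 58786.
P + Q + R = 429 + 742900 + 58786 = 802115.

802115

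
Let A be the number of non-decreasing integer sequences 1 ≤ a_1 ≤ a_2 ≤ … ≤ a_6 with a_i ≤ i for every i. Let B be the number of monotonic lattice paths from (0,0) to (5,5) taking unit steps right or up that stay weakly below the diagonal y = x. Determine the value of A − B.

90

Such sub-staircase sequences of length n are counted by C_n; here n = 6. So A = C_6 = 132.
Sub-diagonal monotone paths from (0,0) to (5,5) biject with Dyck paths of semilength 5, giving C_5. So B = C_5 = 42.
A − B = 132 − 42 = 90.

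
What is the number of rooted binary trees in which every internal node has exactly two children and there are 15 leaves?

Full binary trees with 15 leaves have 15−1 = 14 internal nodes, so there are C_14 of them.
C_14 = C(28,14)/15 = 40116600/15 = 2674440.

2674440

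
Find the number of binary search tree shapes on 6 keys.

132

Rooted binary trees with 6 nodes (each child slot possibly empty) number C_6.
C_6 = C(12,6)/7 = 924/7 = 132.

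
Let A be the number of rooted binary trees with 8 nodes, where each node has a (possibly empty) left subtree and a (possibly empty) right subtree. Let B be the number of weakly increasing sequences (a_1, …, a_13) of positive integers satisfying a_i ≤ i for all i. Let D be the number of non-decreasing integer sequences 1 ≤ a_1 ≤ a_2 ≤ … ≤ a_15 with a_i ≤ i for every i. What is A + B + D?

Rooted binary trees with 8 nodes (each child slot possibly empty) number C_8. So A = C_8 = 1430.
Such sub-staircase sequences of length n are counted by C_n; here n = 13. So B = C_13 = 742900.
Weakly increasing sequences with a_i ≤ i biject with Dyck paths of semilength 15, so there are C_15. So D = C_15 = 9694845.
A + B + D = 1430 + 742900 + 9694845 = 10439175.

10439175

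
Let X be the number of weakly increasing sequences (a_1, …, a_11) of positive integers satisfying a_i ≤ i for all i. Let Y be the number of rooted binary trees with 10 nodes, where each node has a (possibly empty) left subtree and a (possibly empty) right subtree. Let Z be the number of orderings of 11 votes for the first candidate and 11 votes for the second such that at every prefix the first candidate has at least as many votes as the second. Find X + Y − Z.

Such sub-staircase sequences of length n are counted by C_n; here n = 11. So X = C_11 = 58786.
Binary trees (left/right distinguished) on n nodes are counted by C_n; here n = 10. So Y = C_10 = 16796.
Ballot sequences with n votes each where one side never trails are Dyck words, counted by C_n; here n = 11. So Z = C_11 = 58786.
X + Y − Z = 58786 + 16796 − 58786 = 16796.

16796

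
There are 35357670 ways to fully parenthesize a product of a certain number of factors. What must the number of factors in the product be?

Parenthesizations of m factors are counted by C_{m−1}. The Catalan number equal to 35357670 is C_16.
So the index is 16, and the number of factors is 16 + 1 = 17.

17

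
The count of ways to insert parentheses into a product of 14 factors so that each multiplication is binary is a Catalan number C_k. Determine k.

Parenthesizations of m factors correspond to full binary trees with m leaves, counted by C_{m−1}; m = 14 gives C_13.

13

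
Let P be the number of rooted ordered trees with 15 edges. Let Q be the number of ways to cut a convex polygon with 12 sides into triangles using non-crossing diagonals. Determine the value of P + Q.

Rooted ordered trees with n edges are counted by C_n; here n = 15. So P = C_15 = 9694845.
The number of triangulations of a 12-gon is the Catalan number C_10 (index = sides − 2). So Q = C_10 = 16796.
P + Q = 9694845 + 16796 = 9711641.

9711641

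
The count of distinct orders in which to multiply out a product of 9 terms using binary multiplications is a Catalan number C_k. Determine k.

Parenthesizations of m factors correspond to full binary trees with m leaves, counted by C_{m−1}; m = 9 gives C_8.

8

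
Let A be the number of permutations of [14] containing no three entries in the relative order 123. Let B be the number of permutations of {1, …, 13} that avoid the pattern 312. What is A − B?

1931540

For any fixed pattern of length 3, the pattern-avoiding permutations of [14] number C_14. So A = C_14 = 2674440.
For any fixed pattern of length 3, the pattern-avoiding permutations of [13] number C_13. So B = C_13 = 742900.
A − B = 2674440 − 742900 = 1931540.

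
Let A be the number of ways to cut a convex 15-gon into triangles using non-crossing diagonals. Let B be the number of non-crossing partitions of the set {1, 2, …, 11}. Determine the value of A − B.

Triangulations of a convex m-gon are counted by C_{m−2}; with m = 15 this is C_13. So A = C_13 = 742900.
Non-crossing partitions of an n-element set are counted by C_n; here n = 11. So B = C_11 = 58786.
A − B = 742900 − 58786 = 684114.

684114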